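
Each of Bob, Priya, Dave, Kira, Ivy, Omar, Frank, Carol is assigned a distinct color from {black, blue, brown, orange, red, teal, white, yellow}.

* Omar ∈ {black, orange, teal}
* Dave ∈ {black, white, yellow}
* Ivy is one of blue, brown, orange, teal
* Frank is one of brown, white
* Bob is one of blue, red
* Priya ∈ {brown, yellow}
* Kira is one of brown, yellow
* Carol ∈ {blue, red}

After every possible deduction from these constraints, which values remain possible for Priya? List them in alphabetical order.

The 2 variables Bob and Carol are confined to {blue, red}, which locks those values in; drop them from Ivy.
The 2 variables Priya and Kira are confined to {brown, yellow}, which locks those values in; drop them from Dave, Ivy, Frank.
That leaves Frank = white. Remove white from Dave.
Dave's domain is down to {black}, so Dave = black. So Omar can't be black.
No further eliminations apply; Priya can still be any of brown, yellow.

brown, yellow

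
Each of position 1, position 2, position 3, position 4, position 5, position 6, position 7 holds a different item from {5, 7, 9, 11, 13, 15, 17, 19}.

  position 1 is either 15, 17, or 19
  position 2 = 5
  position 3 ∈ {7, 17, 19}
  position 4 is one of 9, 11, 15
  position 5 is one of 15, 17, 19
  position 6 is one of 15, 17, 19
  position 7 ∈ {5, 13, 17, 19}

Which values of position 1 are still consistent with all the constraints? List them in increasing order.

15, 17, 19

position 2 must be 5 (only option left). Strike 5 from position 7.
position 1, position 5, position 6 between them cover only {15, 17, 19} — a naked triple. Remove those values from position 3, position 4, position 7.
position 3 must be 7 (only option left).
position 7 must be 13 (only option left).
No further eliminations apply; position 1 can still be any of 15, 17, 19.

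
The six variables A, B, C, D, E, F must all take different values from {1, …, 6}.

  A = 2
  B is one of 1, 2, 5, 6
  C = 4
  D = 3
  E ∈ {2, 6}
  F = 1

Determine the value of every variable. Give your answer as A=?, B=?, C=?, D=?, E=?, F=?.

A has just one choice, so A = 2. So B, E can't be 2.
C has just one choice, so C = 4.
D's domain is down to {3}, so D = 3.
That leaves E = 6. Eliminate 6 elsewhere: B.
F's domain is down to {1}, so F = 1. So B can't be 1.
B's domain is down to {5}, so B = 5.

A=2, B=5, C=4, D=3, E=6, F=1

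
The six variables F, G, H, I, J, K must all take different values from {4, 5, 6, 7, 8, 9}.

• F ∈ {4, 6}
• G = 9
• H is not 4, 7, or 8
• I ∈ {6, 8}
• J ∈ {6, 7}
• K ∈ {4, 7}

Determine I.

8

G has just one choice, so G = 9. Eliminate 9 elsewhere: H.
The 5 still-open variables together cover exactly {4, 5, 6, 7, 8} — 5 values for 5 variables — and 5 appears only in H's list, so H = 5.
Among the 4 still-open variables, 8 fits only I (and all 4 values in {4, 6, 7, 8} must be used), so I = 8.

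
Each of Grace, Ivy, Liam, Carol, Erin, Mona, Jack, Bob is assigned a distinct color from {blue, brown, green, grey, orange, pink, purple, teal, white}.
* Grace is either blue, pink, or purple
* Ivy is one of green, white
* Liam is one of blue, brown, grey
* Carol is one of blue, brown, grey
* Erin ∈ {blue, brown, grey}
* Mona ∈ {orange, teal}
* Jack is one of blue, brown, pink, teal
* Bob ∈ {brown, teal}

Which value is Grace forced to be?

purple

Liam, Carol, Erin between them cover only {blue, brown, grey} — a naked triple. Remove those values from Grace, Jack, Bob.
Bob has just one choice, so Bob = teal. Eliminate teal elsewhere: Mona, Jack.
That leaves Mona = orange.
That leaves Jack = pink. Eliminate pink elsewhere: Grace.
So Grace = purple.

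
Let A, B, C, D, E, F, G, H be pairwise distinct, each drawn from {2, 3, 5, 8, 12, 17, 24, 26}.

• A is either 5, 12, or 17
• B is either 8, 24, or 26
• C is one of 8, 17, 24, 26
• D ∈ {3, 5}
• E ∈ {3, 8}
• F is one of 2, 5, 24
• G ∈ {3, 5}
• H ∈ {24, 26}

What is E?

8

Among the 8 variables, 2 fits only F (and all 8 values in {2, 3, 5, 8, 12, 17, 24, 26} must be used), so F = 2.
The 7 still-open variables draw from only 7 values {3, 5, 8, 12, 17, 24, 26}, so each is used; only A can be 12, hence A = 12.
The 6 still-open variables together cover exactly {3, 5, 8, 17, 24, 26} — 6 values for 6 variables — and 17 appears only in C's list, so C = 17.
The 2 variables D and G are confined to {3, 5}, which locks those values in; drop them from E.
So E = 8.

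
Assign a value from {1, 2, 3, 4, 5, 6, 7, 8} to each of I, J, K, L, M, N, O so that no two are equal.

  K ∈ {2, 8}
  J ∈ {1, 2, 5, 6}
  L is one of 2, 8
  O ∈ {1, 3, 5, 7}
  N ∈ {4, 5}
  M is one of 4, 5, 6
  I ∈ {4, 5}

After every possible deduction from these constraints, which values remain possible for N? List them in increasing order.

4, 5

I and N between them cover only {4, 5} — a naked pair. Remove those values from J, M, O.
M's domain is down to {6}, so M = 6. Strike 6 from J.
K and L share exactly the 2 values {2, 8}; by pigeonhole those values go to them, so strike 2, 8 from J.
J's domain is down to {1}, so J = 1. Strike 1 from O.
No further eliminations apply; N can still be any of 4, 5.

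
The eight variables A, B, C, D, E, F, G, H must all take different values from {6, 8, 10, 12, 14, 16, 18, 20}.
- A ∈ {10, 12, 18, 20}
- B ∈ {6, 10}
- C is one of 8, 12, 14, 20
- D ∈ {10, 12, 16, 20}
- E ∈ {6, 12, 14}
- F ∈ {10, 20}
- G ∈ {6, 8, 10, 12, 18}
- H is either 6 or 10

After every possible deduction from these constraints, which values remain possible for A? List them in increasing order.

The 8 variables together cover exactly {6, 8, 10, 12, 14, 16, 18, 20} — 8 values for 8 variables — and 16 appears only in D's list, so D = 16.
The 2 variables B and H are confined to {6, 10}, which locks those values in; drop them from A, E, F, G.
F's domain is down to {20}, so F = 20. Strike 20 from A, C.
No further eliminations apply; A can still be any of 12, 18.

12, 18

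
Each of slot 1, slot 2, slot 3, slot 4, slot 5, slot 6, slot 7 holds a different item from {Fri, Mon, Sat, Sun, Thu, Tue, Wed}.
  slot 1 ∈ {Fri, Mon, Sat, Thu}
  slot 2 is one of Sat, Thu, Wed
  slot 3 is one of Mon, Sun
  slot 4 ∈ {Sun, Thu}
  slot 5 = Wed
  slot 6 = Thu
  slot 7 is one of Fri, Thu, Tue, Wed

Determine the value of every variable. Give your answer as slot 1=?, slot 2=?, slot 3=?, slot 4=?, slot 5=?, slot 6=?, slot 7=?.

slot 1=Fri, slot 2=Sat, slot 3=Mon, slot 4=Sun, slot 5=Wed, slot 6=Thu, slot 7=Tue

slot 5's domain is down to {Wed}, so slot 5 = Wed. Strike Wed from slot 2, slot 7.
That leaves slot 6 = Thu. Remove Thu from slot 1, slot 2, slot 4, slot 7.
That leaves slot 2 = Sat. Remove Sat from slot 1.
That leaves slot 4 = Sun. Remove Sun from slot 3.
slot 3 has just one choice, so slot 3 = Mon. Remove Mon from slot 1.
slot 1's domain is down to {Fri}, so slot 1 = Fri. Strike Fri from slot 7.
That leaves slot 7 = Tue.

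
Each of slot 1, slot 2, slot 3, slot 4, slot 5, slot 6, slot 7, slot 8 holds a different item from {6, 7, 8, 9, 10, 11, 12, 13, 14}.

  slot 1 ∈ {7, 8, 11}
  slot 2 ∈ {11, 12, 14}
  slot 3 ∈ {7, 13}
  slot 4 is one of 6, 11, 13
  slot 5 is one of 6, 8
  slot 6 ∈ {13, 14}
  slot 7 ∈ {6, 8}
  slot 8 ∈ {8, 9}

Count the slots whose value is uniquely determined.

Among the 8 variables, 9 fits only slot 8 (and all 8 values in {6, 7, 8, 9, 11, 12, 13, 14} must be used), so slot 8 = 9.
Among the 7 still-open variables, 12 fits only slot 2 (and all 7 values in {6, 7, 8, 11, 12, 13, 14} must be used), so slot 2 = 12.
The 6 still-open variables draw from only 6 values {6, 7, 8, 11, 13, 14}, so each is used; only slot 6 can be 14, hence slot 6 = 14.
slot 5 and slot 7 between them cover only {6, 8} — a naked pair. Remove those values from slot 1, slot 4.
Determined: slot 2=12, slot 6=14, slot 8=9. The other slots each still have more than one consistent value. That makes 3.

3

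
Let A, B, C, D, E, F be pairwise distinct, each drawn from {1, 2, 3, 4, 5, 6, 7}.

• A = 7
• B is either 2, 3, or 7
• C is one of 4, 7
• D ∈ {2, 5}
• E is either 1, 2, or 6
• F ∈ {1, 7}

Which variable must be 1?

F

A has just one choice, so A = 7. Strike 7 from B, C, F.
So 1 goes to F.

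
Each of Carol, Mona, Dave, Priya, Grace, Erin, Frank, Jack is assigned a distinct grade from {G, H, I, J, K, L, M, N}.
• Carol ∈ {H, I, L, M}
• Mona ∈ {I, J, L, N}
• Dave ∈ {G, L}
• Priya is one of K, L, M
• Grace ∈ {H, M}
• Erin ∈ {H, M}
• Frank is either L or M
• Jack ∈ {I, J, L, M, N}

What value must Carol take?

I

Among the 8 variables, G fits only Dave (and all 8 values in {G, H, I, J, K, L, M, N} must be used), so Dave = G.
Among the 7 still-open variables, K fits only Priya (and all 7 values in {H, I, J, K, L, M, N} must be used), so Priya = K.
Grace and Erin share exactly the 2 values {H, M}; by pigeonhole those values go to them, so strike H, M from Carol, Frank, Jack.
Frank has just one choice, so Frank = L. So Carol, Mona, Jack can't be L.
So Carol = I.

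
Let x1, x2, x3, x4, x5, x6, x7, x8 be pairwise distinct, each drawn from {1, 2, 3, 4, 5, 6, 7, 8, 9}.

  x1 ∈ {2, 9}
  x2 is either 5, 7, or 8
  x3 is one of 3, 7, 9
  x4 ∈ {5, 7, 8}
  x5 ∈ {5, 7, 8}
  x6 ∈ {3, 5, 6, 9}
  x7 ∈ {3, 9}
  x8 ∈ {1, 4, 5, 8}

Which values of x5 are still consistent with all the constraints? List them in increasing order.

The 3 variables x2, x4, x5 are confined to {5, 7, 8}, which locks those values in; drop them from x3, x6, x8.
x3 and x7 between them cover only {3, 9} — a naked pair. Remove those values from x1, x6.
x1 has just one choice, so x1 = 2.
x6's domain is down to {6}, so x6 = 6.
No further eliminations apply; x5 can still be any of 5, 7, 8.

5, 7, 8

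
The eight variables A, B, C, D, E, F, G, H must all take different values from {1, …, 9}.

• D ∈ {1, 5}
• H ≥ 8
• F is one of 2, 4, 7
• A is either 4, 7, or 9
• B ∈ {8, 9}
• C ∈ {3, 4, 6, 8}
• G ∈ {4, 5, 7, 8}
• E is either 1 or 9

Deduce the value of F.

2

B and H share exactly the 2 values {8, 9}; by pigeonhole those values go to them, so strike 8, 9 from A, C, E, G.
E must be 1 (only option left). Remove 1 from D.
That leaves D = 5. So G can't be 5.
A and G share exactly the 2 values {4, 7}; by pigeonhole those values go to them, so strike 4, 7 from C, F.
So F = 2.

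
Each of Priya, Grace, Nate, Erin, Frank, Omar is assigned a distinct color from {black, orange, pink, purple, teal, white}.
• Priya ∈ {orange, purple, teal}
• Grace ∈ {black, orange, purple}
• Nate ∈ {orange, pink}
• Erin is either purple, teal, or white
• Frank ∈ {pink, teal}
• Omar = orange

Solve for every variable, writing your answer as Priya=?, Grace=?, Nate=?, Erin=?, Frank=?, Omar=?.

Priya=purple, Grace=black, Nate=pink, Erin=white, Frank=teal, Omar=orange

Omar must be orange (only option left). Eliminate orange elsewhere: Priya, Grace, Nate.
That leaves Nate = pink. Eliminate pink elsewhere: Frank.
Frank's domain is down to {teal}, so Frank = teal. Strike teal from Priya, Erin.
That leaves Priya = purple. Eliminate purple elsewhere: Grace, Erin.
That leaves Grace = black.
Erin has just one choice, so Erin = white.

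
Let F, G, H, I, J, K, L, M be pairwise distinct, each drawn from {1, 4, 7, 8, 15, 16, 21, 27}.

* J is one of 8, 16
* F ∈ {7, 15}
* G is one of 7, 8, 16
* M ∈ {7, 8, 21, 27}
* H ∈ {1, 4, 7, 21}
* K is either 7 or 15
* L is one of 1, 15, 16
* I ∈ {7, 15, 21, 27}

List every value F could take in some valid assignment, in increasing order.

7, 15

Among the 8 variables, 4 fits only H (and all 8 values in {1, 4, 7, 8, 15, 16, 21, 27} must be used), so H = 4.
Among the 7 still-open variables, 1 fits only L (and all 7 values in {1, 7, 8, 15, 16, 21, 27} must be used), so L = 1.
F and K share exactly the 2 values {7, 15}; by pigeonhole those values go to them, so strike 7, 15 from G, I, M.
G and J share exactly the 2 values {8, 16}; by pigeonhole those values go to them, so strike 8, 16 from M.
No further eliminations apply; F can still be any of 7, 15.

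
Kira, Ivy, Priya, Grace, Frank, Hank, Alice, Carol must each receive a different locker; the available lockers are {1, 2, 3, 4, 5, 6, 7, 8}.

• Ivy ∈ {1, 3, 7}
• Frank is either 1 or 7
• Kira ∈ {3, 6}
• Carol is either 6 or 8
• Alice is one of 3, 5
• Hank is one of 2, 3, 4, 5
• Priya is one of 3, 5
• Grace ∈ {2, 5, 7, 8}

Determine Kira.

6

The 8 variables draw from only 8 values {1, 2, 3, 4, 5, 6, 7, 8}, so each is used; only Hank can be 4, hence Hank = 4.
The 7 still-open variables together cover exactly {1, 2, 3, 5, 6, 7, 8} — 7 values for 7 variables — and 2 appears only in Grace's list, so Grace = 2.
The 6 still-open variables together cover exactly {1, 3, 5, 6, 7, 8} — 6 values for 6 variables — and 8 appears only in Carol's list, so Carol = 8.
Among the 5 still-open variables, 6 fits only Kira (and all 5 values in {1, 3, 5, 6, 7} must be used), so Kira = 6.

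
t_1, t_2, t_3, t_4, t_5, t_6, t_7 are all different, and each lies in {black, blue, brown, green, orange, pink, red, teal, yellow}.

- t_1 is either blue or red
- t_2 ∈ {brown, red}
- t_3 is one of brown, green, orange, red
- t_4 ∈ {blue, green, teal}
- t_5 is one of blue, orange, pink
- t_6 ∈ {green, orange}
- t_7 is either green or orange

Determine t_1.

blue

The 7 variables draw from only 7 values {blue, brown, green, orange, pink, red, teal}, so each is used; only t_5 can be pink, hence t_5 = pink.
The 6 still-open variables draw from only 6 values {blue, brown, green, orange, red, teal}, so each is used; only t_4 can be teal, hence t_4 = teal.
Among the 5 still-open variables, blue fits only t_1 (and all 5 values in {blue, brown, green, orange, red} must be used), so t_1 = blue.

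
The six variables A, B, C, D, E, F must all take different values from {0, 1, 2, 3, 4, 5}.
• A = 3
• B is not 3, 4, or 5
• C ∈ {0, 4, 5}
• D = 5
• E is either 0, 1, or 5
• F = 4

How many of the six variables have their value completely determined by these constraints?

A has just one choice, so A = 3.
D's domain is down to {5}, so D = 5. Remove 5 from C, E.
F has just one choice, so F = 4. Eliminate 4 elsewhere: C.
C has just one choice, so C = 0. Eliminate 0 elsewhere: B, E.
E's domain is down to {1}, so E = 1. Strike 1 from B.
B must be 2 (only option left).
Every variable is fixed: A=3, B=2, C=0, D=5, E=1, F=4. That makes 6.

6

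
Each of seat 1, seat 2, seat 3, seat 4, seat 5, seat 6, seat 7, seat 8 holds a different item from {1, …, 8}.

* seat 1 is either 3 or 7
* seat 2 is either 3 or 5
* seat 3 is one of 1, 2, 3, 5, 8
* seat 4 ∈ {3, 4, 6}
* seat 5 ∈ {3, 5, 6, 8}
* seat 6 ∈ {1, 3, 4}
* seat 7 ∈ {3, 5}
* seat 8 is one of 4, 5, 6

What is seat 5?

8

The 8 variables together cover exactly {1, 2, 3, 4, 5, 6, 7, 8} — 8 values for 8 variables — and 2 appears only in seat 3's list, so seat 3 = 2.
Among the 7 still-open variables, 1 fits only seat 6 (and all 7 values in {1, 3, 4, 5, 6, 7, 8} must be used), so seat 6 = 1.
The 6 still-open variables together cover exactly {3, 4, 5, 6, 7, 8} — 6 values for 6 variables — and 7 appears only in seat 1's list, so seat 1 = 7.
The 5 still-open variables together cover exactly {3, 4, 5, 6, 8} — 5 values for 5 variables — and 8 appears only in seat 5's list, so seat 5 = 8.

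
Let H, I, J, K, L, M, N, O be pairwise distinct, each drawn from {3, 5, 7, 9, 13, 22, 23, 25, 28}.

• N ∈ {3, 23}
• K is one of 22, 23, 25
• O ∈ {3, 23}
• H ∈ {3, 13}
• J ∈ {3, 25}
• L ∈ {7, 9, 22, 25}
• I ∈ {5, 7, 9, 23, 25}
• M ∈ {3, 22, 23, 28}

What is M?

28

The 2 variables N and O are confined to {3, 23}, which locks those values in; drop them from H, I, J, K, M.
That leaves H = 13.
J's domain is down to {25}, so J = 25. Remove 25 from I, K, L.
That leaves K = 22. Strike 22 from L, M.
So M = 28.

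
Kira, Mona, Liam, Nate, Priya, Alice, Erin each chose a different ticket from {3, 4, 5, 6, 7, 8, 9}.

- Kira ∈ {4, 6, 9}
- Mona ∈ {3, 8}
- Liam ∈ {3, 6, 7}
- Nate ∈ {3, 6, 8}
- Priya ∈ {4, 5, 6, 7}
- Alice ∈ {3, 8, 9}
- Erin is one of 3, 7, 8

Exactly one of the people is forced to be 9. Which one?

The 7 variables together cover exactly {3, 4, 5, 6, 7, 8, 9} — 7 values for 7 variables — and 5 appears only in Priya's list, so Priya = 5.
The 6 still-open variables together cover exactly {3, 4, 6, 7, 8, 9} — 6 values for 6 variables — and 4 appears only in Kira's list, so Kira = 4.
The 5 still-open variables together cover exactly {3, 6, 7, 8, 9} — 5 values for 5 variables — and 9 appears only in Alice's list, so Alice = 9.

Alice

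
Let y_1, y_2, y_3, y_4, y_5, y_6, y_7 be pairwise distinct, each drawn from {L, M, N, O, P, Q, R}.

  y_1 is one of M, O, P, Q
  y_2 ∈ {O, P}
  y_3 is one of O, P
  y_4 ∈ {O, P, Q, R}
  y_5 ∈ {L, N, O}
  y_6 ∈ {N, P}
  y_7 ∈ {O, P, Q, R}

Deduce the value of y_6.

The 7 variables draw from only 7 values {L, M, N, O, P, Q, R}, so each is used; only y_5 can be L, hence y_5 = L.
The 6 still-open variables draw from only 6 values {M, N, O, P, Q, R}, so each is used; only y_1 can be M, hence y_1 = M.
Among the 5 still-open variables, N fits only y_6 (and all 5 values in {N, O, P, Q, R} must be used), so y_6 = N.

N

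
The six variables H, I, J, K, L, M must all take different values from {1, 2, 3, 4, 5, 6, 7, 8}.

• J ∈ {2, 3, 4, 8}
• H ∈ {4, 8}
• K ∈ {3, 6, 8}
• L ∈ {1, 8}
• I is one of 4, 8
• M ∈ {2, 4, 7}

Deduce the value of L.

The 2 variables H and I are confined to {4, 8}, which locks those values in; drop them from J, K, L, M.
So L = 1.

1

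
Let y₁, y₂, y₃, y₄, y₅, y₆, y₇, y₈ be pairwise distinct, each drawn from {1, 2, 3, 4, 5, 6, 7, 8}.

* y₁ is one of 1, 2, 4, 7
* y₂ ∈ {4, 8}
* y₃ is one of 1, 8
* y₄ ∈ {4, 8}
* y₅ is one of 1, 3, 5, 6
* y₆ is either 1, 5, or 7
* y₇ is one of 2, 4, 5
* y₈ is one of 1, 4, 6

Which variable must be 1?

The 8 variables draw from only 8 values {1, 2, 3, 4, 5, 6, 7, 8}, so each is used; only y₅ can be 3, hence y₅ = 3.
Among the 7 still-open variables, 6 fits only y₈ (and all 7 values in {1, 2, 4, 5, 6, 7, 8} must be used), so y₈ = 6.
y₂ and y₄ share exactly the 2 values {4, 8}; by pigeonhole those values go to them, so strike 4, 8 from y₁, y₃, y₇.
So 1 goes to y₃.

y₃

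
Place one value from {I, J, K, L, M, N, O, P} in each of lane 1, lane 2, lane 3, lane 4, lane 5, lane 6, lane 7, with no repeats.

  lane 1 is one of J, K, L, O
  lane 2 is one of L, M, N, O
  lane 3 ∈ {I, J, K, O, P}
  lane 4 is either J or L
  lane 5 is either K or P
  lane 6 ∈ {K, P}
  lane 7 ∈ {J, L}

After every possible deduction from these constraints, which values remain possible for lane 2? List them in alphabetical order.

The 2 variables lane 4 and lane 7 are confined to {J, L}, which locks those values in; drop them from lane 1, lane 2, lane 3.
The 2 variables lane 5 and lane 6 are confined to {K, P}, which locks those values in; drop them from lane 1, lane 3.
That leaves lane 1 = O. So lane 2, lane 3 can't be O.
lane 3's domain is down to {I}, so lane 3 = I.
No further eliminations apply; lane 2 can still be any of M, N.

M, N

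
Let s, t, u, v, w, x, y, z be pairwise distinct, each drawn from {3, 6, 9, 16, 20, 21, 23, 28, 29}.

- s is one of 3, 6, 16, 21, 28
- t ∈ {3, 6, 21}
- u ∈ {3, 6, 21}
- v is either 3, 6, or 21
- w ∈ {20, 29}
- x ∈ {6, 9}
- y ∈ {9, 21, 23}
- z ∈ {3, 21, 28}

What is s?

16

t, u, v share exactly the 3 values {3, 6, 21}; by pigeonhole those values go to them, so strike 3, 6, 21 from s, x, y, z.
x must be 9 (only option left). Remove 9 from y.
y must be 23 (only option left).
z has just one choice, so z = 28. So s can't be 28.
So s = 16.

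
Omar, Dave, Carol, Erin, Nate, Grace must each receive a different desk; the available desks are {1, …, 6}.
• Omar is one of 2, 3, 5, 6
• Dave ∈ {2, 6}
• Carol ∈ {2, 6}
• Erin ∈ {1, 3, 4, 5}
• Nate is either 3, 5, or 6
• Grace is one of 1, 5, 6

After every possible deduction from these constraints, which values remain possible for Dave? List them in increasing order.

The 6 variables draw from only 6 values {1, 2, 3, 4, 5, 6}, so each is used; only Erin can be 4, hence Erin = 4.
Among the 5 still-open variables, 1 fits only Grace (and all 5 values in {1, 2, 3, 5, 6} must be used), so Grace = 1.
Dave and Carol between them cover only {2, 6} — a naked pair. Remove those values from Omar, Nate.
No further eliminations apply; Dave can still be any of 2, 6.

2, 6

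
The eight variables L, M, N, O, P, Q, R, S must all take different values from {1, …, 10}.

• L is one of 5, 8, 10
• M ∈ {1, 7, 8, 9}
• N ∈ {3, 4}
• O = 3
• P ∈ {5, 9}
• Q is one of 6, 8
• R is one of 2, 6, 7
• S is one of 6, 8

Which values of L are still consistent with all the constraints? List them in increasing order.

5, 10

O must be 3 (only option left). Eliminate 3 elsewhere: N.
N's domain is down to {4}, so N = 4.
Q and S share exactly the 2 values {6, 8}; by pigeonhole those values go to them, so strike 6, 8 from L, M, R.
No further eliminations apply; L can still be any of 5, 10.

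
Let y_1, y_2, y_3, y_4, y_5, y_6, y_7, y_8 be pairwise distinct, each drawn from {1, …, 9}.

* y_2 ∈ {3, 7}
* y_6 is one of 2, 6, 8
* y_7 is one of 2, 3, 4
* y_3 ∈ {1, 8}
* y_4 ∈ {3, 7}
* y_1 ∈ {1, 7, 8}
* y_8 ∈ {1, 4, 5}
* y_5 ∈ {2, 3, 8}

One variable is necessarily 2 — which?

y_5

The 8 variables together cover exactly {1, 2, 3, 4, 5, 6, 7, 8} — 8 values for 8 variables — and 5 appears only in y_8's list, so y_8 = 5.
The 7 still-open variables together cover exactly {1, 2, 3, 4, 6, 7, 8} — 7 values for 7 variables — and 4 appears only in y_7's list, so y_7 = 4.
Among the 6 still-open variables, 6 fits only y_6 (and all 6 values in {1, 2, 3, 6, 7, 8} must be used), so y_6 = 6.
Among the 5 still-open variables, 2 fits only y_5 (and all 5 values in {1, 2, 3, 7, 8} must be used), so y_5 = 2.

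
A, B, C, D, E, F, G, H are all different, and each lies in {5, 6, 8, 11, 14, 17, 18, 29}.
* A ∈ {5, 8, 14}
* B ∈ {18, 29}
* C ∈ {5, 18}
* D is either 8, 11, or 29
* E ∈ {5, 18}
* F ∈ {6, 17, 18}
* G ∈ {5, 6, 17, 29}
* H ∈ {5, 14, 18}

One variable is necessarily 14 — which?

H

The 8 variables draw from only 8 values {5, 6, 8, 11, 14, 17, 18, 29}, so each is used; only D can be 11, hence D = 11.
Among the 7 still-open variables, 8 fits only A (and all 7 values in {5, 6, 8, 14, 17, 18, 29} must be used), so A = 8.
The 6 still-open variables draw from only 6 values {5, 6, 14, 17, 18, 29}, so each is used; only H can be 14, hence H = 14.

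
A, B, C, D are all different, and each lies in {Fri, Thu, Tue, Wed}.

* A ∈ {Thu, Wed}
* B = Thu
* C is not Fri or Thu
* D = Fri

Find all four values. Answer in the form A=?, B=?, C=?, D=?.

B's domain is down to {Thu}, so B = Thu. Eliminate Thu elsewhere: A.
D must be Fri (only option left).
A has just one choice, so A = Wed. Eliminate Wed elsewhere: C.
That leaves C = Tue.

A=Wed, B=Thu, C=Tue, D=Fri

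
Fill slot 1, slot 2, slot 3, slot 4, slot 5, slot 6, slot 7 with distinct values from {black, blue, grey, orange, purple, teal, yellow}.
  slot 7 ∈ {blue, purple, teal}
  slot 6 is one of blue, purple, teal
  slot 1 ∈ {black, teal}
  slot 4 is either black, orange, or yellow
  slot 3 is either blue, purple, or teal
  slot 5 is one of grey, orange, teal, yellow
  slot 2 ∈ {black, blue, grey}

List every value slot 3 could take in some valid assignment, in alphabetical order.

slot 3, slot 6, slot 7 share exactly the 3 values {blue, purple, teal}; by pigeonhole those values go to them, so strike blue, purple, teal from slot 1, slot 2, slot 5.
That leaves slot 1 = black. Eliminate black elsewhere: slot 2, slot 4.
slot 2 must be grey (only option left). Eliminate grey elsewhere: slot 5.
No further eliminations apply; slot 3 can still be any of blue, purple, teal.

blue, purple, teal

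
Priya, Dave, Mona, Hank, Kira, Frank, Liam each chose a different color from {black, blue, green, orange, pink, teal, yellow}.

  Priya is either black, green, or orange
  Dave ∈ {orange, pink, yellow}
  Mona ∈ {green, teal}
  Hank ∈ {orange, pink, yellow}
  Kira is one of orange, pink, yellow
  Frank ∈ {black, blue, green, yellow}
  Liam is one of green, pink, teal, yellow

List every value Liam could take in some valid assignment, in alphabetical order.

green, teal

The 7 variables draw from only 7 values {black, blue, green, orange, pink, teal, yellow}, so each is used; only Frank can be blue, hence Frank = blue.
The 6 still-open variables draw from only 6 values {black, green, orange, pink, teal, yellow}, so each is used; only Priya can be black, hence Priya = black.
The 3 variables Dave, Hank, Kira are confined to {orange, pink, yellow}, which locks those values in; drop them from Liam.
No further eliminations apply; Liam can still be any of green, teal.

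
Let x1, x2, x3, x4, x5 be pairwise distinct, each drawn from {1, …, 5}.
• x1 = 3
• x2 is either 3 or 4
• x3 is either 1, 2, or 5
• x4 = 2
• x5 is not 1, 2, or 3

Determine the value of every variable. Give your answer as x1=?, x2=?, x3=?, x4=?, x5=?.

x1 has just one choice, so x1 = 3. Eliminate 3 elsewhere: x2.
That leaves x2 = 4. Remove 4 from x5.
x4 must be 2 (only option left). Eliminate 2 elsewhere: x3.
x5 has just one choice, so x5 = 5. Strike 5 from x3.
That leaves x3 = 1.

x1=3, x2=4, x3=1, x4=2, x5=5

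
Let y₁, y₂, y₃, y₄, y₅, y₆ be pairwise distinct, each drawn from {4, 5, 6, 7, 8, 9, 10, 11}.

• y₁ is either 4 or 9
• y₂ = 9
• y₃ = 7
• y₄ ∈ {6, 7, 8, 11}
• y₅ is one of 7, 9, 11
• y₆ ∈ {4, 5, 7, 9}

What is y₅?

y₂ has just one choice, so y₂ = 9. Strike 9 from y₁, y₅, y₆.
y₃ must be 7 (only option left). Strike 7 from y₄, y₅, y₆.
So y₅ = 11.

11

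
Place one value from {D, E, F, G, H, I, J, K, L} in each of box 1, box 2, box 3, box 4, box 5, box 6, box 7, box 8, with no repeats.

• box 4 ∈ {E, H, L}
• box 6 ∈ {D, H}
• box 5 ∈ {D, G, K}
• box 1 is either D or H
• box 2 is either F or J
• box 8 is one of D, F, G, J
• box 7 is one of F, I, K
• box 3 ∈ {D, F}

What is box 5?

K

box 1 and box 6 share exactly the 2 values {D, H}; by pigeonhole those values go to them, so strike D, H from box 3, box 4, box 5, box 8.
box 3 has just one choice, so box 3 = F. Remove F from box 2, box 7, box 8.
box 2 must be J (only option left). Remove J from box 8.
box 8 must be G (only option left). Remove G from box 5.
So box 5 = K.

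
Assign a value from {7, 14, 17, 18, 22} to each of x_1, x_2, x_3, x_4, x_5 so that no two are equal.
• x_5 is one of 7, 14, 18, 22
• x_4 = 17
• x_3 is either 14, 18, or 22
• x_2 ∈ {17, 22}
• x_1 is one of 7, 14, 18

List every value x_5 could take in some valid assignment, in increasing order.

7, 14, 18

x_4's domain is down to {17}, so x_4 = 17. Eliminate 17 elsewhere: x_2.
x_2 has just one choice, so x_2 = 22. So x_3, x_5 can't be 22.
No further eliminations apply; x_5 can still be any of 7, 14, 18.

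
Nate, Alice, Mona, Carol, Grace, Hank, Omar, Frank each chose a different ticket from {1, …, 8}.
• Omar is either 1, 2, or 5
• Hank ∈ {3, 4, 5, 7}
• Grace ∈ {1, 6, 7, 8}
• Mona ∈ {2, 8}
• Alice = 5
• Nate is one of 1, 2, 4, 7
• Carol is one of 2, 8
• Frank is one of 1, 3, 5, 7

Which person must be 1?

Omar

Alice must be 5 (only option left). Eliminate 5 elsewhere: Hank, Omar, Frank.
Among the 7 still-open variables, 6 fits only Grace (and all 7 values in {1, 2, 3, 4, 6, 7, 8} must be used), so Grace = 6.
The 2 variables Mona and Carol are confined to {2, 8}, which locks those values in; drop them from Nate, Omar.
So 1 goes to Omar.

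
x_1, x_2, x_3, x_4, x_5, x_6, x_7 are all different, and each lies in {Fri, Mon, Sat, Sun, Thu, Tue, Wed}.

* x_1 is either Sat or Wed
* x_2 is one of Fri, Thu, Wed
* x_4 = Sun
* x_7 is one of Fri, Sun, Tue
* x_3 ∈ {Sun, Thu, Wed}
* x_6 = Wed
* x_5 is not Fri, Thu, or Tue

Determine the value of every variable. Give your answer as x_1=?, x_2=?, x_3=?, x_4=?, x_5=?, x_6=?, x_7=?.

x_4 must be Sun (only option left). Eliminate Sun elsewhere: x_3, x_5, x_7.
x_6's domain is down to {Wed}, so x_6 = Wed. Remove Wed from x_1, x_2, x_3, x_5.
x_1's domain is down to {Sat}, so x_1 = Sat. Remove Sat from x_5.
x_3 has just one choice, so x_3 = Thu. Strike Thu from x_2.
That leaves x_5 = Mon.
x_2 has just one choice, so x_2 = Fri. So x_7 can't be Fri.
x_7 must be Tue (only option left).

x_1=Sat, x_2=Fri, x_3=Thu, x_4=Sun, x_5=Mon, x_6=Wed, x_7=Tue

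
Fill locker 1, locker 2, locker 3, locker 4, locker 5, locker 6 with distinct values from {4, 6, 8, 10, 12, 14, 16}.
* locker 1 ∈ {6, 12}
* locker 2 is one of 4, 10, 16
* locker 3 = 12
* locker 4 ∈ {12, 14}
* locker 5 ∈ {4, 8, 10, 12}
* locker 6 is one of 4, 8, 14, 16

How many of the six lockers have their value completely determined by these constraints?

3

locker 3 must be 12 (only option left). Eliminate 12 elsewhere: locker 1, locker 4, locker 5.
locker 4 has just one choice, so locker 4 = 14. So locker 6 can't be 14.
locker 1's domain is down to {6}, so locker 1 = 6.
Determined: locker 1=6, locker 3=12, locker 4=14. The other lockers each still have more than one consistent value. That makes 3.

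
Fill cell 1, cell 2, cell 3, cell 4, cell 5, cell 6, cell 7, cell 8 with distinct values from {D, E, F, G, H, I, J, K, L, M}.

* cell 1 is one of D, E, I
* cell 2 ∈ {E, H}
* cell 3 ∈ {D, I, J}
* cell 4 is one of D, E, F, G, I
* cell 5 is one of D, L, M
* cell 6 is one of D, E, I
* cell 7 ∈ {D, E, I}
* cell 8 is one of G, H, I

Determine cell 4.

The 3 variables cell 1, cell 6, cell 7 are confined to {D, E, I}, which locks those values in; drop them from cell 2, cell 3, cell 4, cell 5, cell 8.
cell 2's domain is down to {H}, so cell 2 = H. So cell 8 can't be H.
cell 3 has just one choice, so cell 3 = J.
cell 8 must be G (only option left). So cell 4 can't be G.
So cell 4 = F.

F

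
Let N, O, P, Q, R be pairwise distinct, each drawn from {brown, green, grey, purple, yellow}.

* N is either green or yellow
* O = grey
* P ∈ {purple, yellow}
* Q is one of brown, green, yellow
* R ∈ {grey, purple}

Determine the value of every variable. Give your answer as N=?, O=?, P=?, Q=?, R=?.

O's domain is down to {grey}, so O = grey. Strike grey from R.
That leaves R = purple. Remove purple from P.
That leaves P = yellow. Eliminate yellow elsewhere: N, Q.
N's domain is down to {green}, so N = green. Eliminate green elsewhere: Q.
Q must be brown (only option left).

N=green, O=grey, P=yellow, Q=brown, R=purple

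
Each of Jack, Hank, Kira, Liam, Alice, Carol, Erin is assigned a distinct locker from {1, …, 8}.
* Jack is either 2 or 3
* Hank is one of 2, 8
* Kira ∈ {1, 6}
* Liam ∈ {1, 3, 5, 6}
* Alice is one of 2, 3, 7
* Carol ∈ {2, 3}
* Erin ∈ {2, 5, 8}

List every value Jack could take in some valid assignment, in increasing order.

The 7 variables together cover exactly {1, 2, 3, 5, 6, 7, 8} — 7 values for 7 variables — and 7 appears only in Alice's list, so Alice = 7.
The 2 variables Jack and Carol are confined to {2, 3}, which locks those values in; drop them from Hank, Liam, Erin.
Hank must be 8 (only option left). Eliminate 8 elsewhere: Erin.
Erin has just one choice, so Erin = 5. Strike 5 from Liam.
No further eliminations apply; Jack can still be any of 2, 3.

2, 3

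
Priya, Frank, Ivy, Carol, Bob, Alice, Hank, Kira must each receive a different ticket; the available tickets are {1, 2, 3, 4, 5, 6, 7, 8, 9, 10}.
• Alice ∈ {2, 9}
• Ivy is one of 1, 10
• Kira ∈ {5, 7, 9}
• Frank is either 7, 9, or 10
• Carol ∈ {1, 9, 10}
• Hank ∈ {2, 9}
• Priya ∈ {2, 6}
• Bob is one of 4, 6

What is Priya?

The 8 variables together cover exactly {1, 2, 4, 5, 6, 7, 9, 10} — 8 values for 8 variables — and 4 appears only in Bob's list, so Bob = 4.
Among the 7 still-open variables, 5 fits only Kira (and all 7 values in {1, 2, 5, 6, 7, 9, 10} must be used), so Kira = 5.
Among the 6 still-open variables, 6 fits only Priya (and all 6 values in {1, 2, 6, 7, 9, 10} must be used), so Priya = 6.

6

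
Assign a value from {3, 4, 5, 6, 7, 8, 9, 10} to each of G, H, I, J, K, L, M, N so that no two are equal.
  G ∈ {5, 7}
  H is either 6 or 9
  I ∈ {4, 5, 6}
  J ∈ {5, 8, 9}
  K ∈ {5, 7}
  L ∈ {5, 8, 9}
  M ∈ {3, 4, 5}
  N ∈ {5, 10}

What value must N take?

10

The 8 variables together cover exactly {3, 4, 5, 6, 7, 8, 9, 10} — 8 values for 8 variables — and 3 appears only in M's list, so M = 3.
The 7 still-open variables together cover exactly {4, 5, 6, 7, 8, 9, 10} — 7 values for 7 variables — and 4 appears only in I's list, so I = 4.
The 6 still-open variables together cover exactly {5, 6, 7, 8, 9, 10} — 6 values for 6 variables — and 6 appears only in H's list, so H = 6.
The 5 still-open variables together cover exactly {5, 7, 8, 9, 10} — 5 values for 5 variables — and 10 appears only in N's list, so N = 10.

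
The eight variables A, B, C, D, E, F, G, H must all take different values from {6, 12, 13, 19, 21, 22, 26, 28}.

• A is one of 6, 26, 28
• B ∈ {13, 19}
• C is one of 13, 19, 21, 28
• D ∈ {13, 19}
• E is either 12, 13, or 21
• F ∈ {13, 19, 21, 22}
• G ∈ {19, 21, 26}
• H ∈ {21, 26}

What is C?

Among the 8 variables, 6 fits only A (and all 8 values in {6, 12, 13, 19, 21, 22, 26, 28} must be used), so A = 6.
The 7 still-open variables together cover exactly {12, 13, 19, 21, 22, 26, 28} — 7 values for 7 variables — and 12 appears only in E's list, so E = 12.
The 6 still-open variables together cover exactly {13, 19, 21, 22, 26, 28} — 6 values for 6 variables — and 22 appears only in F's list, so F = 22.
The 5 still-open variables together cover exactly {13, 19, 21, 26, 28} — 5 values for 5 variables — and 28 appears only in C's list, so C = 28.

28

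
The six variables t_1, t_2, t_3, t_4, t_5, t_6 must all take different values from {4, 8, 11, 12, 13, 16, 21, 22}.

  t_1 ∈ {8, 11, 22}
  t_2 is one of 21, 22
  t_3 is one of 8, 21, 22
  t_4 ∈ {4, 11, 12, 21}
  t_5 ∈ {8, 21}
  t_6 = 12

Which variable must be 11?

t_6 must be 12 (only option left). Eliminate 12 elsewhere: t_4.
Among the 5 still-open variables, 4 fits only t_4 (and all 5 values in {4, 8, 11, 21, 22} must be used), so t_4 = 4.
The 4 still-open variables draw from only 4 values {8, 11, 21, 22}, so each is used; only t_1 can be 11, hence t_1 = 11.

t_1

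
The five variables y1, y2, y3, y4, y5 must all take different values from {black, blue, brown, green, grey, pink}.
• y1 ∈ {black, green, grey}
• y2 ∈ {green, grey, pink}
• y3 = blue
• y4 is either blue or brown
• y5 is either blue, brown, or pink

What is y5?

y3 must be blue (only option left). Remove blue from y4, y5.
y4 must be brown (only option left). Remove brown from y5.
So y5 = pink.

pink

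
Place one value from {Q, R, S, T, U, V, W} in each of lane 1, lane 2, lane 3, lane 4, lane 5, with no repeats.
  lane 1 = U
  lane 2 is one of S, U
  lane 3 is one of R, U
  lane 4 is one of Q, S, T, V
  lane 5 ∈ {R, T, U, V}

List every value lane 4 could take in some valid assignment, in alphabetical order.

lane 1 has just one choice, so lane 1 = U. Remove U from lane 2, lane 3, lane 5.
That leaves lane 2 = S. So lane 4 can't be S.
lane 3's domain is down to {R}, so lane 3 = R. Remove R from lane 5.
No further eliminations apply; lane 4 can still be any of Q, T, V.

Q, T, V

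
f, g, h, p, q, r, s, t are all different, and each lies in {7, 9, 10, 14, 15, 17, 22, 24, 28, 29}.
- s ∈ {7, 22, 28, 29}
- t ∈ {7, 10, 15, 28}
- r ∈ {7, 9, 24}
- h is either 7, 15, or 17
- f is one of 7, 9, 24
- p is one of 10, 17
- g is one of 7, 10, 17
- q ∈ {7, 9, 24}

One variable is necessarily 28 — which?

The 3 variables f, q, r are confined to {7, 9, 24}, which locks those values in; drop them from g, h, s, t.
g and p share exactly the 2 values {10, 17}; by pigeonhole those values go to them, so strike 10, 17 from h, t.
h must be 15 (only option left). Remove 15 from t.
So 28 goes to t.

t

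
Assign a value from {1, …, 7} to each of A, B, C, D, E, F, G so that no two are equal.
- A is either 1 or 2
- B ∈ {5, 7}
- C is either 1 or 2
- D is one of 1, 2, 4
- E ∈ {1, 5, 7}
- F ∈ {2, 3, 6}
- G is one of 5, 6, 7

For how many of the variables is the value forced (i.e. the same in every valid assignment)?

The 7 variables together cover exactly {1, 2, 3, 4, 5, 6, 7} — 7 values for 7 variables — and 3 appears only in F's list, so F = 3.
The 6 still-open variables draw from only 6 values {1, 2, 4, 5, 6, 7}, so each is used; only D can be 4, hence D = 4.
The 5 still-open variables draw from only 5 values {1, 2, 5, 6, 7}, so each is used; only G can be 6, hence G = 6.
The 2 variables A and C are confined to {1, 2}, which locks those values in; drop them from E.
Determined: D=4, F=3, G=6. The other variables each still have more than one consistent value. That makes 3.

3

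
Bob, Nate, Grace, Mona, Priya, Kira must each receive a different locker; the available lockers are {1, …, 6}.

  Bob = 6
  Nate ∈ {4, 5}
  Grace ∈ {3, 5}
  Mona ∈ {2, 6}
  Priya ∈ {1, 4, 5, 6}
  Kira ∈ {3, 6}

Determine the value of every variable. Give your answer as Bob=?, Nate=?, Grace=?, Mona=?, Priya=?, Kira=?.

Bob has just one choice, so Bob = 6. So Mona, Priya, Kira can't be 6.
Mona has just one choice, so Mona = 2.
Kira must be 3 (only option left). Strike 3 from Grace.
That leaves Grace = 5. So Nate, Priya can't be 5.
Nate's domain is down to {4}, so Nate = 4. Remove 4 from Priya.
That leaves Priya = 1.

Bob=6, Nate=4, Grace=5, Mona=2, Priya=1, Kira=3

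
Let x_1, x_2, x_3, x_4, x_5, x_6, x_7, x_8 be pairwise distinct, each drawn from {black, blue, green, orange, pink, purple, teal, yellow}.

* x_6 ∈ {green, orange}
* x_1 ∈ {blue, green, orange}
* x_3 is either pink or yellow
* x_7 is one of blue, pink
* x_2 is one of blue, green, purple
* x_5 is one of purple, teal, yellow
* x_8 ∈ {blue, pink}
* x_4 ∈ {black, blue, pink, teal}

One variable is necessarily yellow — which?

The 8 variables draw from only 8 values {black, blue, green, orange, pink, purple, teal, yellow}, so each is used; only x_4 can be black, hence x_4 = black.
The 7 still-open variables draw from only 7 values {blue, green, orange, pink, purple, teal, yellow}, so each is used; only x_5 can be teal, hence x_5 = teal.
The 6 still-open variables draw from only 6 values {blue, green, orange, pink, purple, yellow}, so each is used; only x_2 can be purple, hence x_2 = purple.
The 5 still-open variables together cover exactly {blue, green, orange, pink, yellow} — 5 values for 5 variables — and yellow appears only in x_3's list, so x_3 = yellow.

x_3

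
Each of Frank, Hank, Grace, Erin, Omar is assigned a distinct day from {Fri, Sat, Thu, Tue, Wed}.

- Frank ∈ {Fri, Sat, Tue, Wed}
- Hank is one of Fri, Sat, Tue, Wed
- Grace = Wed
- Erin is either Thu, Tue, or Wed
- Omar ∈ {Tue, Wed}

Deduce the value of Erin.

Grace's domain is down to {Wed}, so Grace = Wed. Remove Wed from Frank, Hank, Erin, Omar.
Omar has just one choice, so Omar = Tue. Strike Tue from Frank, Hank, Erin.
So Erin = Thu.

Thu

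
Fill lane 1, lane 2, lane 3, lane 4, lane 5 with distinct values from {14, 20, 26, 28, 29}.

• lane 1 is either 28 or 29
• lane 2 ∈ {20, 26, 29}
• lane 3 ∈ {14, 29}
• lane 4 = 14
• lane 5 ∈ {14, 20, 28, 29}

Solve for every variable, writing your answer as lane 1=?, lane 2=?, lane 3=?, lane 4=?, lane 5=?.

lane 4's domain is down to {14}, so lane 4 = 14. Remove 14 from lane 3, lane 5.
That leaves lane 3 = 29. Strike 29 from lane 1, lane 2, lane 5.
lane 1's domain is down to {28}, so lane 1 = 28. So lane 5 can't be 28.
lane 5 has just one choice, so lane 5 = 20. Remove 20 from lane 2.
lane 2's domain is down to {26}, so lane 2 = 26.

lane 1=28, lane 2=26, lane 3=29, lane 4=14, lane 5=20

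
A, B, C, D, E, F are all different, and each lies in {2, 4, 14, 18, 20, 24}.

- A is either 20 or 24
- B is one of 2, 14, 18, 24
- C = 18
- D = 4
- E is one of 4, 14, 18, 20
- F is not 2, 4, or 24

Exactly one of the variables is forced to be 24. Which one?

A

C has just one choice, so C = 18. Remove 18 from B, E, F.
D must be 4 (only option left). Remove 4 from E.
The 4 still-open variables together cover exactly {2, 14, 20, 24} — 4 values for 4 variables — and 2 appears only in B's list, so B = 2.
Among the 3 still-open variables, 24 fits only A (and all 3 values in {14, 20, 24} must be used), so A = 24.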